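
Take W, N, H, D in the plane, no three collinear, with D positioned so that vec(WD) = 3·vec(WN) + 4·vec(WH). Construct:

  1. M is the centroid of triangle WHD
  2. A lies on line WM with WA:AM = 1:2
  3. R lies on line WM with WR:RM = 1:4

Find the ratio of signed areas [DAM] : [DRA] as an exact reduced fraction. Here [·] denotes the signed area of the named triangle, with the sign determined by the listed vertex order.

Choose coordinates W = (0, 0), N = (1, 0), H = (0, 1), D = (3, 4).
1. M is the centroid of triangle WHD ⇒ M = (1, 5/3)
2. A lies on line WM with WA:AM = 1:2 ⇒ A = (1/3, 5/9)
3. R lies on line WM with WR:RM = 1:4 ⇒ R = (1/5, 1/3)
2·[DAM] = -2/3, 2·[DRA] = -2/15
[DAM]:[DRA] = -2/3:-2/15 = 5

[DAM]:[DRA] = 5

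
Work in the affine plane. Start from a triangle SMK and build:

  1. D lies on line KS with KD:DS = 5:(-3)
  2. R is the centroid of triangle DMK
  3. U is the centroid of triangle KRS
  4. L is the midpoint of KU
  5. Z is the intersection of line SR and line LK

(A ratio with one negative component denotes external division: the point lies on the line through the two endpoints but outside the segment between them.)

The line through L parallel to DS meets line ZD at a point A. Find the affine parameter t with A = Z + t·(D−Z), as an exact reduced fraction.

t = 2/3

Set S = (0, 0), M = (1, 0), K = (0, 1); any affine frame gives the same invariant.
1. D lies on line KS with KD:DS = 5:(-3) ⇒ D = (0, -3/2)
2. R is the centroid of triangle DMK ⇒ R = (1/3, -1/6)
3. U is the centroid of triangle KRS ⇒ U = (1/9, 5/18)
4. L is the midpoint of KU ⇒ L = (1/18, 23/36)
5. Z is the intersection of line SR and line LK ⇒ Z = (1/6, -1/12)
through L parallel to DS: direction (0, 3/2); meets ZD at A = (1/18, -37/36)
A = Z + t·(D−Z) with t = 2/3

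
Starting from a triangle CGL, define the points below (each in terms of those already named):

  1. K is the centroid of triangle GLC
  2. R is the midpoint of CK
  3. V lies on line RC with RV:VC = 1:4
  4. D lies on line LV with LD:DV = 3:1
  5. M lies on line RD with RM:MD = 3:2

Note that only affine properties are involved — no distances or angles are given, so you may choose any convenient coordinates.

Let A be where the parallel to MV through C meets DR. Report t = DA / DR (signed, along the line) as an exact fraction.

t = -2

Set C = (0, 0), G = (1, 0), L = (0, 1); any affine frame gives the same invariant.
1. K is the centroid of triangle GLC ⇒ K = (1/3, 1/3)
2. R is the midpoint of CK ⇒ R = (1/6, 1/6)
3. V lies on line RC with RV:VC = 1:4 ⇒ V = (2/15, 2/15)
4. D lies on line LV with LD:DV = 3:1 ⇒ D = (1/10, 7/20)
5. M lies on line RD with RM:MD = 3:2 ⇒ M = (19/150, 83/300)
through C parallel to MV: direction (1/150, -43/300); meets DR at A = (-1/30, 43/60)
A = D + t·(R−D) with t = -2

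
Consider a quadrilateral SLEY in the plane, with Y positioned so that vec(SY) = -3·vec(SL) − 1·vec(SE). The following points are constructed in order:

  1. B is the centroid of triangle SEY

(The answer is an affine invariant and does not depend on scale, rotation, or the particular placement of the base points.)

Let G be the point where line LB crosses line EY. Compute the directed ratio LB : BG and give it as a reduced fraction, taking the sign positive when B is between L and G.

LB:BG = 4

Choose coordinates S = (0, 0), L = (1, 0), E = (0, 1), Y = (-3, -1).
1. B is the centroid of triangle SEY ⇒ B = (-1, 0)
line LB meets EY at G = (-3/2, 0)
B = L + t·(G−L) with t = 4/5, so LB:BG = 4/5:1/5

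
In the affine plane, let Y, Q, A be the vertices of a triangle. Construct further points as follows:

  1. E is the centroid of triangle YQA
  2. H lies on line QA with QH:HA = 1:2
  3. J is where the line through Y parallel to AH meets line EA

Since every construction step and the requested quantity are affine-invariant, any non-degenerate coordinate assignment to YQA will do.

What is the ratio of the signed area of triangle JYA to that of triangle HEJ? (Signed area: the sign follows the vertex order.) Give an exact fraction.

Assign Y = (0, 0), Q = (1, 0), A = (0, 1) — the answer is frame-independent, so this choice is without loss of generality.
1. E is the centroid of triangle YQA ⇒ E = (1/3, 1/3)
2. H lies on line QA with QH:HA = 1:2 ⇒ H = (2/3, 1/3)
3. J is where the line through Y parallel to AH meets line EA ⇒ J = (1, -1)
2·[JYA] = -1, 2·[HEJ] = 4/9
[JYA]:[HEJ] = -1:4/9 = -9/4

[JYA]:[HEJ] = -9/4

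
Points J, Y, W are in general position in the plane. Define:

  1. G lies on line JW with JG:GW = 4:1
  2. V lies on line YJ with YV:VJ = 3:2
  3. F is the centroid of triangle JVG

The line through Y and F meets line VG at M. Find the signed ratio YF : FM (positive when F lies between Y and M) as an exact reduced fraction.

Assign J = (0, 0), Y = (1, 0), W = (0, 1) — the answer is frame-independent, so this choice is without loss of generality.
1. G lies on line JW with JG:GW = 4:1 ⇒ G = (0, 4/5)
2. V lies on line YJ with YV:VJ = 3:2 ⇒ V = (2/5, 0)
3. F is the centroid of triangle JVG ⇒ F = (2/15, 4/15)
line YF meets VG at M = (16/55, 12/55)
F = Y + t·(M−Y) with t = 11/9, so YF:FM = 11/9:-2/9

YF:FM = -11/2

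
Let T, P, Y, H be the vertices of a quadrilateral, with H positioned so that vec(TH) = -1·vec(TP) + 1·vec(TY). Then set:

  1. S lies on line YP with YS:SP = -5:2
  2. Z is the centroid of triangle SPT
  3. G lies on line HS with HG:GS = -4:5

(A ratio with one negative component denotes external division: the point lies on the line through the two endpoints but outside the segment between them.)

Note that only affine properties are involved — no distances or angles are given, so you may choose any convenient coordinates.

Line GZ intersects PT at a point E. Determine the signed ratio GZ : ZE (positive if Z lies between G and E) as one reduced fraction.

GZ:ZE = -71/2

Set T = (0, 0), P = (1, 0), Y = (0, 1), H = (-1, 1); any affine frame gives the same invariant.
1. S lies on line YP with YS:SP = -5:2 ⇒ S = (5/3, -2/3)
2. Z is the centroid of triangle SPT ⇒ Z = (8/9, -2/9)
3. G lies on line HS with HG:GS = -4:5 ⇒ G = (-35/3, 23/3)
line GZ meets PT at E = (38/71, 0)
Z = G + t·(E−G) with t = 71/69, so GZ:ZE = 71/69:-2/69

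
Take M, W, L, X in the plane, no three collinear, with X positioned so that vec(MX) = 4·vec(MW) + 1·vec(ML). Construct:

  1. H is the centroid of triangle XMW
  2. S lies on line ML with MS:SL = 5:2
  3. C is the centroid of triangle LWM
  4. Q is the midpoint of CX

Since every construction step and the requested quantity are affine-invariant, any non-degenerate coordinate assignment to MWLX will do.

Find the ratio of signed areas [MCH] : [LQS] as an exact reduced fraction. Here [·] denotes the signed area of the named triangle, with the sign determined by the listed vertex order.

[MCH]:[LQS] = 28/39

Choose coordinates M = (0, 0), W = (1, 0), L = (0, 1), X = (4, 1).
1. H is the centroid of triangle XMW ⇒ H = (5/3, 1/3)
2. S lies on line ML with MS:SL = 5:2 ⇒ S = (0, 5/7)
3. C is the centroid of triangle LWM ⇒ C = (1/3, 1/3)
4. Q is the midpoint of CX ⇒ Q = (13/6, 2/3)
2·[MCH] = -4/9, 2·[LQS] = -13/21
[MCH]:[LQS] = -4/9:-13/21 = 28/39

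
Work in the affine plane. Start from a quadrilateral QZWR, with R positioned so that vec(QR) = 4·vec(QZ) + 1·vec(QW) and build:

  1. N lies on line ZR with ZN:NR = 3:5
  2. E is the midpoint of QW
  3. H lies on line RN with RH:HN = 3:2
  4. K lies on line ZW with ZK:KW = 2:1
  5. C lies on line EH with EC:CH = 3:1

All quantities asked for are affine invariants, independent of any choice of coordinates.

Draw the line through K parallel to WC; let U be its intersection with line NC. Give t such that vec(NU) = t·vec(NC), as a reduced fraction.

Set Q = (0, 0), Z = (1, 0), W = (0, 1), R = (4, 1); any affine frame gives the same invariant.
1. N lies on line ZR with ZN:NR = 3:5 ⇒ N = (17/8, 3/8)
2. E is the midpoint of QW ⇒ E = (0, 1/2)
3. H lies on line RN with RH:HN = 3:2 ⇒ H = (23/8, 5/8)
4. K lies on line ZW with ZK:KW = 2:1 ⇒ K = (1/3, 2/3)
5. C lies on line EH with EC:CH = 3:1 ⇒ C = (69/32, 19/32)
through K parallel to WC: direction (69/32, -13/32); meets NC at U = (6305/2976, 983/2976)
U = N + t·(C−N) with t = -19/93

t = -19/93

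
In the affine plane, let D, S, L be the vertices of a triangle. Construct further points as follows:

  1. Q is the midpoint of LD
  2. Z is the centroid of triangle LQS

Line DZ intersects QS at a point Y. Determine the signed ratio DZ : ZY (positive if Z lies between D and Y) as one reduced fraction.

DZ:ZY = -4

Set D = (0, 0), S = (1, 0), L = (0, 1); any affine frame gives the same invariant.
1. Q is the midpoint of LD ⇒ Q = (0, 1/2)
2. Z is the centroid of triangle LQS ⇒ Z = (1/3, 1/2)
line DZ meets QS at Y = (1/4, 3/8)
Z = D + t·(Y−D) with t = 4/3, so DZ:ZY = 4/3:-1/3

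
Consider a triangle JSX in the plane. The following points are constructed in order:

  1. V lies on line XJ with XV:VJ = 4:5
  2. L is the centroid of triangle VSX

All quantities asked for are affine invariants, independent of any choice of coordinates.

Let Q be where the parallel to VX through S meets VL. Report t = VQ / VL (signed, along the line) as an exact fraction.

t = 3

Assign J = (0, 0), S = (1, 0), X = (0, 1) — the answer is frame-independent, so this choice is without loss of generality.
1. V lies on line XJ with XV:VJ = 4:5 ⇒ V = (0, 5/9)
2. L is the centroid of triangle VSX ⇒ L = (1/3, 14/27)
through S parallel to VX: direction (0, 4/9); meets VL at Q = (1, 4/9)
Q = V + t·(L−V) with t = 3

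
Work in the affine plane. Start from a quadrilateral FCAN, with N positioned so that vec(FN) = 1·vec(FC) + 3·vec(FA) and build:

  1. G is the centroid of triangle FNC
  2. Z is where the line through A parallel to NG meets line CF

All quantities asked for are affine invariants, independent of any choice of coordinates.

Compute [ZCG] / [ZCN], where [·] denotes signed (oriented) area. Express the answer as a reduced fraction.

[ZCG]:[ZCN] = 1/3

Assign F = (0, 0), C = (1, 0), A = (0, 1), N = (1, 3) — the answer is frame-independent, so this choice is without loss of generality.
1. G is the centroid of triangle FNC ⇒ G = (2/3, 1)
2. Z is where the line through A parallel to NG meets line CF ⇒ Z = (-1/6, 0)
2·[ZCG] = 7/6, 2·[ZCN] = 7/2
[ZCG]:[ZCN] = 7/6:7/2 = 1/3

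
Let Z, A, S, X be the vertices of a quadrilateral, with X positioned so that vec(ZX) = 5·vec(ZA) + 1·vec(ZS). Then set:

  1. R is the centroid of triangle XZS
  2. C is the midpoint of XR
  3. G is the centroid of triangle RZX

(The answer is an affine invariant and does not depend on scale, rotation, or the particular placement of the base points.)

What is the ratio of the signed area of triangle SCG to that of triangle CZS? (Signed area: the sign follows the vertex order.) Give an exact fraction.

Choose coordinates Z = (0, 0), A = (1, 0), S = (0, 1), X = (5, 1).
1. R is the centroid of triangle XZS ⇒ R = (5/3, 2/3)
2. C is the midpoint of XR ⇒ C = (10/3, 5/6)
3. G is the centroid of triangle RZX ⇒ G = (20/9, 5/9)
2·[SCG] = -10/9, 2·[CZS] = -10/3
[SCG]:[CZS] = -10/9:-10/3 = 1/3

[SCG]:[CZS] = 1/3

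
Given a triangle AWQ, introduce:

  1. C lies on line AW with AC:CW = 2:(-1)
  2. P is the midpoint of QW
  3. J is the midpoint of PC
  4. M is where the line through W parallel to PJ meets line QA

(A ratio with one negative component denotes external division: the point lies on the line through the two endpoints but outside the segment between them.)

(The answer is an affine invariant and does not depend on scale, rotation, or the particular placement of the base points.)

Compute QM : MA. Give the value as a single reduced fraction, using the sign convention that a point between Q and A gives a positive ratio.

Assign A = (0, 0), W = (1, 0), Q = (0, 1) — the answer is frame-independent, so this choice is without loss of generality.
1. C lies on line AW with AC:CW = 2:(-1) ⇒ C = (2, 0)
2. P is the midpoint of QW ⇒ P = (1/2, 1/2)
3. J is the midpoint of PC ⇒ J = (5/4, 1/4)
4. M is where the line through W parallel to PJ meets line QA ⇒ M = (0, 1/3)
M = Q + t·(A−Q) with t = 2/3, so QM:MA = t:(1−t) = 2/3:1/3

QM:MA = 2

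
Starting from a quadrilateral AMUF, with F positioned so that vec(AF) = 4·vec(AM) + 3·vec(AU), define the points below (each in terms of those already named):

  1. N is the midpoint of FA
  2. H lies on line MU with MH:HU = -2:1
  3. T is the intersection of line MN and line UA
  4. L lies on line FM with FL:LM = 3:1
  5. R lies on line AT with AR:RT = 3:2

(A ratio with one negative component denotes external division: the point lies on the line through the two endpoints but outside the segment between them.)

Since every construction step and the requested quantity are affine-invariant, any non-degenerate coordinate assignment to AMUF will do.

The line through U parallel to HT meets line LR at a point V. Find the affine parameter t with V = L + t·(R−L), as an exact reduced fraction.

Set A = (0, 0), M = (1, 0), U = (0, 1), F = (4, 3); any affine frame gives the same invariant.
1. N is the midpoint of FA ⇒ N = (2, 3/2)
2. H lies on line MU with MH:HU = -2:1 ⇒ H = (-1, 2)
3. T is the intersection of line MN and line UA ⇒ T = (0, -3/2)
4. L lies on line FM with FL:LM = 3:1 ⇒ L = (7/4, 3/4)
5. R lies on line AT with AR:RT = 3:2 ⇒ R = (0, -9/10)
through U parallel to HT: direction (1, -7/2); meets LR at V = (133/311, -309/622)
V = L + t·(R−L) with t = 235/311

t = 235/311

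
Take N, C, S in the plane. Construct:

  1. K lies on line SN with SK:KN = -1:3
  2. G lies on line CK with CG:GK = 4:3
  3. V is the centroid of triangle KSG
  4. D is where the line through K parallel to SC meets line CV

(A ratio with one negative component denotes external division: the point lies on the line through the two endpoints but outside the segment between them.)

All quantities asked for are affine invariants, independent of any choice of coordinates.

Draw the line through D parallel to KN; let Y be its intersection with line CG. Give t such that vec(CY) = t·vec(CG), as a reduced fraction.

Choose coordinates N = (0, 0), C = (1, 0), S = (0, 1).
1. K lies on line SN with SK:KN = -1:3 ⇒ K = (0, 3/2)
2. G lies on line CK with CG:GK = 4:3 ⇒ G = (3/7, 6/7)
3. V is the centroid of triangle KSG ⇒ V = (1/7, 47/42)
4. D is where the line through K parallel to SC meets line CV ⇒ D = (-7/11, 47/22)
through D parallel to KN: direction (0, -3/2); meets CG at Y = (-7/11, 27/11)
Y = C + t·(G−C) with t = 63/22

t = 63/22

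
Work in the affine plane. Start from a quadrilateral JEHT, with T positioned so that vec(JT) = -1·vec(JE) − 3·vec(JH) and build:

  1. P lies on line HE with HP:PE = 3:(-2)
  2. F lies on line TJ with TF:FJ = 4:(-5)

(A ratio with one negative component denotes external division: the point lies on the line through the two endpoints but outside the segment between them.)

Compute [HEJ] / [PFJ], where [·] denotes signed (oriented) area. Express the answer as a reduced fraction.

[HEJ]:[PFJ] = 1/55

Work in coordinates with J = (0, 0), E = (1, 0), H = (0, 1), T = (-1, -3).
1. P lies on line HE with HP:PE = 3:(-2) ⇒ P = (3, -2)
2. F lies on line TJ with TF:FJ = 4:(-5) ⇒ F = (-5, -15)
2·[HEJ] = -1, 2·[PFJ] = -55
[HEJ]:[PFJ] = -1:-55 = 1/55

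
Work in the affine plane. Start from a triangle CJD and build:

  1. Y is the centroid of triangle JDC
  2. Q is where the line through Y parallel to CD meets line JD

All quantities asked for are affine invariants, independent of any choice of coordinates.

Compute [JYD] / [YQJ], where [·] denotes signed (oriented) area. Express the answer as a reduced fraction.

Assign C = (0, 0), J = (1, 0), D = (0, 1) — the answer is frame-independent, so this choice is without loss of generality.
1. Y is the centroid of triangle JDC ⇒ Y = (1/3, 1/3)
2. Q is where the line through Y parallel to CD meets line JD ⇒ Q = (1/3, 2/3)
2·[JYD] = -1/3, 2·[YQJ] = -2/9
[JYD]:[YQJ] = -1/3:-2/9 = 3/2

[JYD]:[YQJ] = 3/2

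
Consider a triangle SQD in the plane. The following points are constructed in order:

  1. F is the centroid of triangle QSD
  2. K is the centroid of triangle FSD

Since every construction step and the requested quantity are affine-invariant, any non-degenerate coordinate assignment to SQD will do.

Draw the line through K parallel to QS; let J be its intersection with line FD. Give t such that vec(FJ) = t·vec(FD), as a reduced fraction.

Set S = (0, 0), Q = (1, 0), D = (0, 1); any affine frame gives the same invariant.
1. F is the centroid of triangle QSD ⇒ F = (1/3, 1/3)
2. K is the centroid of triangle FSD ⇒ K = (1/9, 4/9)
through K parallel to QS: direction (-1, 0); meets FD at J = (5/18, 4/9)
J = F + t·(D−F) with t = 1/6

t = 1/6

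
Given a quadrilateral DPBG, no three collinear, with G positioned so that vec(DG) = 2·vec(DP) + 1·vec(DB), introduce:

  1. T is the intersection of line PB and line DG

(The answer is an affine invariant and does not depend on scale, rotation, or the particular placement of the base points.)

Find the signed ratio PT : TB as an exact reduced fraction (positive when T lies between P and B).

Assign D = (0, 0), P = (1, 0), B = (0, 1), G = (2, 1) — the answer is frame-independent, so this choice is without loss of generality.
1. T is the intersection of line PB and line DG ⇒ T = (2/3, 1/3)
T = P + t·(B−P) with t = 1/3, so PT:TB = t:(1−t) = 1/3:2/3

PT:TB = 1/2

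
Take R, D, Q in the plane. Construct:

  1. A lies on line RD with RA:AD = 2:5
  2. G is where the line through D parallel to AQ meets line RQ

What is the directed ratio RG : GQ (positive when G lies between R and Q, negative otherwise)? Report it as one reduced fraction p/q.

Set R = (0, 0), D = (1, 0), Q = (0, 1); any affine frame gives the same invariant.
1. A lies on line RD with RA:AD = 2:5 ⇒ A = (2/7, 0)
2. G is where the line through D parallel to AQ meets line RQ ⇒ G = (0, 7/2)
G = R + t·(Q−R) with t = 7/2, so RG:GQ = t:(1−t) = 7/2:-5/2

RG:GQ = -7/5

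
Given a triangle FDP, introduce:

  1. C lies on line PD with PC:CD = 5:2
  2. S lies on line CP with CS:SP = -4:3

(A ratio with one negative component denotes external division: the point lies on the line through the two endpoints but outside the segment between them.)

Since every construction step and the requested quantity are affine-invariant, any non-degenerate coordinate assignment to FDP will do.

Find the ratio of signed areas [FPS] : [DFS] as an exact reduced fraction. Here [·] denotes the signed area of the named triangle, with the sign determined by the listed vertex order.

[FPS]:[DFS] = -15/22

Work in coordinates with F = (0, 0), D = (1, 0), P = (0, 1).
1. C lies on line PD with PC:CD = 5:2 ⇒ C = (5/7, 2/7)
2. S lies on line CP with CS:SP = -4:3 ⇒ S = (-15/7, 22/7)
2·[FPS] = 15/7, 2·[DFS] = -22/7
[FPS]:[DFS] = 15/7:-22/7 = -15/22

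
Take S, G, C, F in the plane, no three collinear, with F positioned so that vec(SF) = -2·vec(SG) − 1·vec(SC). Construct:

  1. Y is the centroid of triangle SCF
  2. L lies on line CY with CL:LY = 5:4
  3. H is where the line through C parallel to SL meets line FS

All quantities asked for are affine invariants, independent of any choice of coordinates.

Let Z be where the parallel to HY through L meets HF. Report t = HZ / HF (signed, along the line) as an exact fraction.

t = -6/11

Work in coordinates with S = (0, 0), G = (1, 0), C = (0, 1), F = (-2, -1).
1. Y is the centroid of triangle SCF ⇒ Y = (-2/3, 0)
2. L lies on line CY with CL:LY = 5:4 ⇒ L = (-10/27, 4/9)
3. H is where the line through C parallel to SL meets line FS ⇒ H = (10/17, 5/17)
through L parallel to HY: direction (-64/51, -5/17); meets HF at Z = (2, 1)
Z = H + t·(F−H) with t = -6/11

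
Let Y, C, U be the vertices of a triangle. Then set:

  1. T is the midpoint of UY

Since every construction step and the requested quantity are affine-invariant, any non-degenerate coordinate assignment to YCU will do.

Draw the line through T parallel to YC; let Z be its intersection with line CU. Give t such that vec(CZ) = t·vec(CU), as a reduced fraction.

Work in coordinates with Y = (0, 0), C = (1, 0), U = (0, 1).
1. T is the midpoint of UY ⇒ T = (0, 1/2)
through T parallel to YC: direction (1, 0); meets CU at Z = (1/2, 1/2)
Z = C + t·(U−C) with t = 1/2

t = 1/2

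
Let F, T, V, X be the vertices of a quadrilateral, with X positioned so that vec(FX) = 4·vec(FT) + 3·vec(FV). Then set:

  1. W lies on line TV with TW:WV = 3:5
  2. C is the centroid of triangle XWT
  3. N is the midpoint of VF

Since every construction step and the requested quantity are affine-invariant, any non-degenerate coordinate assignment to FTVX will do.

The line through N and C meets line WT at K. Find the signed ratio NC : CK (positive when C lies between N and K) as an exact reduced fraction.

Assign F = (0, 0), T = (1, 0), V = (0, 1), X = (4, 3) — the answer is frame-independent, so this choice is without loss of generality.
1. W lies on line TV with TW:WV = 3:5 ⇒ W = (5/8, 3/8)
2. C is the centroid of triangle XWT ⇒ C = (15/8, 9/8)
3. N is the midpoint of VF ⇒ N = (0, 1/2)
line NC meets WT at K = (3/8, 5/8)
C = N + t·(K−N) with t = 5, so NC:CK = 5:-4

NC:CK = -5/4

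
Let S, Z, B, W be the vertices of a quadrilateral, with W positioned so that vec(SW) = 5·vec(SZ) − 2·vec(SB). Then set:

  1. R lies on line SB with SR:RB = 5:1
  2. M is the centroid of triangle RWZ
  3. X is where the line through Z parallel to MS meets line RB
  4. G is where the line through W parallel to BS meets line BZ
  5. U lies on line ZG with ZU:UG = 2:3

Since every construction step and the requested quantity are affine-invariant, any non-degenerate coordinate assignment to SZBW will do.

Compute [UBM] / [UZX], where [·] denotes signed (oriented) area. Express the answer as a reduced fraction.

Set S = (0, 0), Z = (1, 0), B = (0, 1), W = (5, -2); any affine frame gives the same invariant.
1. R lies on line SB with SR:RB = 5:1 ⇒ R = (0, 5/6)
2. M is the centroid of triangle RWZ ⇒ M = (2, -7/18)
3. X is where the line through Z parallel to MS meets line RB ⇒ X = (0, 7/36)
4. G is where the line through W parallel to BS meets line BZ ⇒ G = (5, -4)
5. U lies on line ZG with ZU:UG = 2:3 ⇒ U = (13/5, -8/5)
2·[UBM] = -143/90, 2·[UZX] = 58/45
[UBM]:[UZX] = -143/90:58/45 = -143/116

[UBM]:[UZX] = -143/116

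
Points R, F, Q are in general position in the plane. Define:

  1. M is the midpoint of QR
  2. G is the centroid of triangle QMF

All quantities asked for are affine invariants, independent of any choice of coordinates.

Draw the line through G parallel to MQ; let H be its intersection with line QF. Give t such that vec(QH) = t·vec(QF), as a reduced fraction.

Work in coordinates with R = (0, 0), F = (1, 0), Q = (0, 1).
1. M is the midpoint of QR ⇒ M = (0, 1/2)
2. G is the centroid of triangle QMF ⇒ G = (1/3, 1/2)
through G parallel to MQ: direction (0, 1/2); meets QF at H = (1/3, 2/3)
H = Q + t·(F−Q) with t = 1/3

t = 1/3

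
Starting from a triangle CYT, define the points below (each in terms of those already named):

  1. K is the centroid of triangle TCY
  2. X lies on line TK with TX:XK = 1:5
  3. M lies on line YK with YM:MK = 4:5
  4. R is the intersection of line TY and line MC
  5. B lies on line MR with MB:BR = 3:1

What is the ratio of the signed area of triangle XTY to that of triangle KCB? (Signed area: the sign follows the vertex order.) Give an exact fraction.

Assign C = (0, 0), Y = (1, 0), T = (0, 1) — the answer is frame-independent, so this choice is without loss of generality.
1. K is the centroid of triangle TCY ⇒ K = (1/3, 1/3)
2. X lies on line TK with TX:XK = 1:5 ⇒ X = (1/18, 8/9)
3. M lies on line YK with YM:MK = 4:5 ⇒ M = (19/27, 4/27)
4. R is the intersection of line TY and line MC ⇒ R = (19/23, 4/23)
5. B lies on line MR with MB:BR = 3:1 ⇒ B = (494/621, 104/621)
2·[XTY] = -1/18, 2·[KCB] = 130/621
[XTY]:[KCB] = -1/18:130/621 = -69/260

[XTY]:[KCB] = -69/260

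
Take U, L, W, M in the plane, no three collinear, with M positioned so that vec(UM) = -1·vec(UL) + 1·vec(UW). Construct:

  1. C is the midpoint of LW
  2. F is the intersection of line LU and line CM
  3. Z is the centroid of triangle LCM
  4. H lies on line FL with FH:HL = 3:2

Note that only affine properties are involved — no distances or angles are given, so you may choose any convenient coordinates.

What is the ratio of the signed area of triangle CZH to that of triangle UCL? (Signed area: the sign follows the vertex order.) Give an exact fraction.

[CZH]:[UCL] = -1/3

Work in coordinates with U = (0, 0), L = (1, 0), W = (0, 1), M = (-1, 1).
1. C is the midpoint of LW ⇒ C = (1/2, 1/2)
2. F is the intersection of line LU and line CM ⇒ F = (2, 0)
3. Z is the centroid of triangle LCM ⇒ Z = (1/6, 1/2)
4. H lies on line FL with FH:HL = 3:2 ⇒ H = (7/5, 0)
2·[CZH] = 1/6, 2·[UCL] = -1/2
[CZH]:[UCL] = 1/6:-1/2 = -1/3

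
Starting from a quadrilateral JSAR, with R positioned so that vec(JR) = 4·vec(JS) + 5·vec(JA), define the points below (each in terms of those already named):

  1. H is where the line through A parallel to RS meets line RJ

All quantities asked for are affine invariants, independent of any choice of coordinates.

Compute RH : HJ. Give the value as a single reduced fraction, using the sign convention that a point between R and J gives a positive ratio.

Work in coordinates with J = (0, 0), S = (1, 0), A = (0, 1), R = (4, 5).
1. H is where the line through A parallel to RS meets line RJ ⇒ H = (-12/5, -3)
H = R + t·(J−R) with t = 8/5, so RH:HJ = t:(1−t) = 8/5:-3/5

RH:HJ = -8/3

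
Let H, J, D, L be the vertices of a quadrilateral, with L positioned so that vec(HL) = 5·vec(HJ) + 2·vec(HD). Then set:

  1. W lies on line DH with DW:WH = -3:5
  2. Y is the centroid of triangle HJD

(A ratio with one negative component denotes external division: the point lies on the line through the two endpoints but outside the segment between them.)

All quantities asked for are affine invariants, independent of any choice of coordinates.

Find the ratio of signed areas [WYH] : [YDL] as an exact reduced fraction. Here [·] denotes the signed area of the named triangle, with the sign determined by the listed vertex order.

[WYH]:[YDL] = 5/22

Work in coordinates with H = (0, 0), J = (1, 0), D = (0, 1), L = (5, 2).
1. W lies on line DH with DW:WH = -3:5 ⇒ W = (0, 5/2)
2. Y is the centroid of triangle HJD ⇒ Y = (1/3, 1/3)
2·[WYH] = -5/6, 2·[YDL] = -11/3
[WYH]:[YDL] = -5/6:-11/3 = 5/22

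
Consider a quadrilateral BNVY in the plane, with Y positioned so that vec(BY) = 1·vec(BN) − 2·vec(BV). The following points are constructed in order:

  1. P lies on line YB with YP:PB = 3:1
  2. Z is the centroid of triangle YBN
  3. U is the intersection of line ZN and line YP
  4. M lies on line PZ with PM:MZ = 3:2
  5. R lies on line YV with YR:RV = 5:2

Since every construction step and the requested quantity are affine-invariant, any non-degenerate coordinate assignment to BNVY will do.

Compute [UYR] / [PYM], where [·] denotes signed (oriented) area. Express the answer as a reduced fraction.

Work in coordinates with B = (0, 0), N = (1, 0), V = (0, 1), Y = (1, -2).
1. P lies on line YB with YP:PB = 3:1 ⇒ P = (1/4, -1/2)
2. Z is the centroid of triangle YBN ⇒ Z = (2/3, -2/3)
3. U is the intersection of line ZN and line YP ⇒ U = (1/2, -1)
4. M lies on line PZ with PM:MZ = 3:2 ⇒ M = (1/2, -3/5)
5. R lies on line YV with YR:RV = 5:2 ⇒ R = (2/7, 1/7)
2·[UYR] = 5/14, 2·[PYM] = 3/10
[UYR]:[PYM] = 5/14:3/10 = 25/21

[UYR]:[PYM] = 25/21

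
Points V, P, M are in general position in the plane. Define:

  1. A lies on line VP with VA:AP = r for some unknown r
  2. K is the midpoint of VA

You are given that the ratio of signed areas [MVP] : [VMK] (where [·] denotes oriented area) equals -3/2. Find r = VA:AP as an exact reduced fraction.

Assign V = (0, 0), P = (1, 0), M = (0, 1) — the answer is frame-independent, so this choice is without loss of generality.
1. With VA:AP = r, write λ = r/(r+1) so A = V + λ·(P−V); A is affine-linear in λ
2. K is the midpoint of VA ⇒ K is an affine combination of earlier points and hence also affine-linear in λ
Every point depending on A is an affine combination of A and λ-independent points, so each such coordinate is linear in λ; the λ² term in each signed area is a multiple of (P−V)×(P−V) = 0, so 2·[MVP] and 2·[VMK] are each linear in λ. Evaluating at λ=0 and λ=1:
  2·[MVP] = 1,   2·[VMK] = -1/2·λ
So [MVP]:[VMK] = (1) / (-1/2·λ). Setting this equal to -3/2:
  1 = -3/2·(-1/2·λ)  ⇒  λ = 4/3
Then r = λ/(1−λ) = (4/3)/(-1/3) = -4. Check: with r = -4, A = (4/3, 0) and [MVP]:[VMK] = -3/2 as required.

r = -4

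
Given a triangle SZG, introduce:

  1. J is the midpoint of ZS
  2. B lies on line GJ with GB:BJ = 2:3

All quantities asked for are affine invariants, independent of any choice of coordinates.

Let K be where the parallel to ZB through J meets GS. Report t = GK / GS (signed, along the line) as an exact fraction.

t = 5/8

Choose coordinates S = (0, 0), Z = (1, 0), G = (0, 1).
1. J is the midpoint of ZS ⇒ J = (1/2, 0)
2. B lies on line GJ with GB:BJ = 2:3 ⇒ B = (1/5, 3/5)
through J parallel to ZB: direction (-4/5, 3/5); meets GS at K = (0, 3/8)
K = G + t·(S−G) with t = 5/8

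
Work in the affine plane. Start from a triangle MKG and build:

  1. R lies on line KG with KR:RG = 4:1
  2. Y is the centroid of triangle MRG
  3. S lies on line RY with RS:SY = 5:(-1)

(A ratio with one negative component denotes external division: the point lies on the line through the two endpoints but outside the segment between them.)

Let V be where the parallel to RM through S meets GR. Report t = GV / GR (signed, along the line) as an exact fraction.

t = 7/12

Work in coordinates with M = (0, 0), K = (1, 0), G = (0, 1).
1. R lies on line KG with KR:RG = 4:1 ⇒ R = (1/5, 4/5)
2. Y is the centroid of triangle MRG ⇒ Y = (1/15, 3/5)
3. S lies on line RY with RS:SY = 5:(-1) ⇒ S = (1/30, 11/20)
through S parallel to RM: direction (-1/5, -4/5); meets GR at V = (7/60, 53/60)
V = G + t·(R−G) with t = 7/12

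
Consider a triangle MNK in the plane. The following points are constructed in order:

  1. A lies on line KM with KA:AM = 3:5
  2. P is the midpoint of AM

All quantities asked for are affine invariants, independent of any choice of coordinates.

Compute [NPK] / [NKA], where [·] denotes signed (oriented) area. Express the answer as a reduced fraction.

[NPK]:[NKA] = -11/6

Choose coordinates M = (0, 0), N = (1, 0), K = (0, 1).
1. A lies on line KM with KA:AM = 3:5 ⇒ A = (0, 5/8)
2. P is the midpoint of AM ⇒ P = (0, 5/16)
2·[NPK] = -11/16, 2·[NKA] = 3/8
[NPK]:[NKA] = -11/16:3/8 = -11/6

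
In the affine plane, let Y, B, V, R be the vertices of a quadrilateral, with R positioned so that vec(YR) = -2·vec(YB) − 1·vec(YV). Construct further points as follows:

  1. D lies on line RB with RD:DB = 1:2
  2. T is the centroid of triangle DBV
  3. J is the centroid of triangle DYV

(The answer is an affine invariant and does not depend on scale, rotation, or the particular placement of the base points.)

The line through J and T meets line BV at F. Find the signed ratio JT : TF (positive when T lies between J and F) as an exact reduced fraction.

Set Y = (0, 0), B = (1, 0), V = (0, 1), R = (-2, -1); any affine frame gives the same invariant.
1. D lies on line RB with RD:DB = 1:2 ⇒ D = (-1, -2/3)
2. T is the centroid of triangle DBV ⇒ T = (0, 1/9)
3. J is the centroid of triangle DYV ⇒ J = (-1/3, 1/9)
line JT meets BV at F = (8/9, 1/9)
T = J + t·(F−J) with t = 3/11, so JT:TF = 3/11:8/11

JT:TF = 3/8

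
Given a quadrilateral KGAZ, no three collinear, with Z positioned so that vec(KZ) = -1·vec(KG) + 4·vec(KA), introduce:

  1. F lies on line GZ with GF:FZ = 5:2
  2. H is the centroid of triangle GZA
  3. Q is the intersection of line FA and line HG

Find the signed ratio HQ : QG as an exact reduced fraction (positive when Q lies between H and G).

Work in coordinates with K = (0, 0), G = (1, 0), A = (0, 1), Z = (-1, 4).
1. F lies on line GZ with GF:FZ = 5:2 ⇒ F = (-3/7, 20/7)
2. H is the centroid of triangle GZA ⇒ H = (0, 5/3)
3. Q is the intersection of line FA and line HG ⇒ Q = (-1/4, 25/12)
Q = H + t·(G−H) with t = -1/4, so HQ:QG = t:(1−t) = -1/4:5/4

HQ:QG = -1/5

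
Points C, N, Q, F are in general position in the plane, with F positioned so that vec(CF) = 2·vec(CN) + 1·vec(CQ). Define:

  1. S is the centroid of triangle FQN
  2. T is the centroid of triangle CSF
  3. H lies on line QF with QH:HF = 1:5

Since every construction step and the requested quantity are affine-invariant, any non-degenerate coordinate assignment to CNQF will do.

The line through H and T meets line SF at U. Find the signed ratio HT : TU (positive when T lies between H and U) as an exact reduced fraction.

HT:TU = -6

Choose coordinates C = (0, 0), N = (1, 0), Q = (0, 1), F = (2, 1).
1. S is the centroid of triangle FQN ⇒ S = (1, 2/3)
2. T is the centroid of triangle CSF ⇒ T = (1, 5/9)
3. H lies on line QF with QH:HF = 1:5 ⇒ H = (1/3, 1)
line HT meets SF at U = (8/9, 17/27)
T = H + t·(U−H) with t = 6/5, so HT:TU = 6/5:-1/5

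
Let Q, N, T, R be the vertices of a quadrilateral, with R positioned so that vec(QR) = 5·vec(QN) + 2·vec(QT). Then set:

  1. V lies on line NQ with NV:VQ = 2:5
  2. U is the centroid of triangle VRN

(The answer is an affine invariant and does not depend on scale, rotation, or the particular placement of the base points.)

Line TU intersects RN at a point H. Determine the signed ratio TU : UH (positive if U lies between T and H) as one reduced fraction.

Choose coordinates Q = (0, 0), N = (1, 0), T = (0, 1), R = (5, 2).
1. V lies on line NQ with NV:VQ = 2:5 ⇒ V = (5/7, 0)
2. U is the centroid of triangle VRN ⇒ U = (47/21, 2/3)
line TU meets RN at H = (141/61, 40/61)
U = T + t·(H−T) with t = 61/63, so TU:UH = 61/63:2/63

TU:UH = 61/2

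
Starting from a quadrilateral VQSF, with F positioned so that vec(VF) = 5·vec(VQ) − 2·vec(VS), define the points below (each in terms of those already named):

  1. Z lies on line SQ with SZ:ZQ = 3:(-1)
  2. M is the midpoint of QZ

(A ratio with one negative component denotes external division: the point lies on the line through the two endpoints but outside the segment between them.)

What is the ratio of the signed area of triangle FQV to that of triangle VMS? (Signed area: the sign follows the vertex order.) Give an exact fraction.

Work in coordinates with V = (0, 0), Q = (1, 0), S = (0, 1), F = (5, -2).
1. Z lies on line SQ with SZ:ZQ = 3:(-1) ⇒ Z = (3/2, -1/2)
2. M is the midpoint of QZ ⇒ M = (5/4, -1/4)
2·[FQV] = 2, 2·[VMS] = 5/4
[FQV]:[VMS] = 2:5/4 = 8/5

[FQV]:[VMS] = 8/5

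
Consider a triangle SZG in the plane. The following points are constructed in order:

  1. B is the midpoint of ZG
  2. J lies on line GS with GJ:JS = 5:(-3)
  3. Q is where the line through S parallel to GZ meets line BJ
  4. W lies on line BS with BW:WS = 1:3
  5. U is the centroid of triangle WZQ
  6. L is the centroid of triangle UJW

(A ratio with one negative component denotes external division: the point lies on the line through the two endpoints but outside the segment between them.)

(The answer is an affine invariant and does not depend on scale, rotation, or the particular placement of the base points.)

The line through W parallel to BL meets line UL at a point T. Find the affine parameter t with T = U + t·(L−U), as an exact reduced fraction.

t = 162/101

Choose coordinates S = (0, 0), Z = (1, 0), G = (0, 1).
1. B is the midpoint of ZG ⇒ B = (1/2, 1/2)
2. J lies on line GS with GJ:JS = 5:(-3) ⇒ J = (0, -3/2)
3. Q is where the line through S parallel to GZ meets line BJ ⇒ Q = (3/10, -3/10)
4. W lies on line BS with BW:WS = 1:3 ⇒ W = (3/8, 3/8)
5. U is the centroid of triangle WZQ ⇒ U = (67/120, 1/40)
6. L is the centroid of triangle UJW ⇒ L = (14/45, -11/30)
through W parallel to BL: direction (-17/90, -13/15); meets UL at T = (1961/12120, -2437/4040)
T = U + t·(L−U) with t = 162/101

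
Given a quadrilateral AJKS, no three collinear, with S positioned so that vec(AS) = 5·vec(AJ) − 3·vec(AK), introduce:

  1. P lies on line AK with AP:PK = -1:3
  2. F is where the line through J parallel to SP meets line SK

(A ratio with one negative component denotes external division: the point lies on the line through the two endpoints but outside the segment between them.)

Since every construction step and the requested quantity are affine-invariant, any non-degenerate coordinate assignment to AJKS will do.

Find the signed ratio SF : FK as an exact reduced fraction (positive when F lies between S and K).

Set A = (0, 0), J = (1, 0), K = (0, 1), S = (5, -3); any affine frame gives the same invariant.
1. P lies on line AK with AP:PK = -1:3 ⇒ P = (0, -1/2)
2. F is where the line through J parallel to SP meets line SK ⇒ F = (5/3, -1/3)
F = S + t·(K−S) with t = 2/3, so SF:FK = t:(1−t) = 2/3:1/3

SF:FK = 2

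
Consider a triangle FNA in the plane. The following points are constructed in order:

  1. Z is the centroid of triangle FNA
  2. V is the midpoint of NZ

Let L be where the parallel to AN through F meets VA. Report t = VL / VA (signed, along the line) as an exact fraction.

Choose coordinates F = (0, 0), N = (1, 0), A = (0, 1).
1. Z is the centroid of triangle FNA ⇒ Z = (1/3, 1/3)
2. V is the midpoint of NZ ⇒ V = (2/3, 1/6)
through F parallel to AN: direction (1, -1); meets VA at L = (4, -4)
L = V + t·(A−V) with t = -5

t = -5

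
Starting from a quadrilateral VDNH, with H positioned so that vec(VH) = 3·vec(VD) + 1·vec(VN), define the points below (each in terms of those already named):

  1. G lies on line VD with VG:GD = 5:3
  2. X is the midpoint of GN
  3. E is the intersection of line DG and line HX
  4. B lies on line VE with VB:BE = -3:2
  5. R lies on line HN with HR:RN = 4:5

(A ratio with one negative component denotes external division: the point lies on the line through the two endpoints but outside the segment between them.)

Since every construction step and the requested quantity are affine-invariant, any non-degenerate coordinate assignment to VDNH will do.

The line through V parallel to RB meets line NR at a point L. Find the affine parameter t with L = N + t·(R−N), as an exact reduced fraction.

t = 211/40

Assign V = (0, 0), D = (1, 0), N = (0, 1), H = (3, 1) — the answer is frame-independent, so this choice is without loss of generality.
1. G lies on line VD with VG:GD = 5:3 ⇒ G = (5/8, 0)
2. X is the midpoint of GN ⇒ X = (5/16, 1/2)
3. E is the intersection of line DG and line HX ⇒ E = (-19/8, 0)
4. B lies on line VE with VB:BE = -3:2 ⇒ B = (-57/8, 0)
5. R lies on line HN with HR:RN = 4:5 ⇒ R = (5/3, 1)
through V parallel to RB: direction (-211/24, -1); meets NR at L = (211/24, 1)
L = N + t·(R−N) with t = 211/40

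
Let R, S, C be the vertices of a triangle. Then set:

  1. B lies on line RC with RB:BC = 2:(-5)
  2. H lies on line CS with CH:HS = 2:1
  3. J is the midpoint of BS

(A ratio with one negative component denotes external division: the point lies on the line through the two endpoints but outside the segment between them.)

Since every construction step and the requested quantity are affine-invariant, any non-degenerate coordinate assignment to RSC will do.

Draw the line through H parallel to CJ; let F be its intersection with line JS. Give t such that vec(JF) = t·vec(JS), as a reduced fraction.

Set R = (0, 0), S = (1, 0), C = (0, 1); any affine frame gives the same invariant.
1. B lies on line RC with RB:BC = 2:(-5) ⇒ B = (0, -2/3)
2. H lies on line CS with CH:HS = 2:1 ⇒ H = (2/3, 1/3)
3. J is the midpoint of BS ⇒ J = (1/2, -1/3)
through H parallel to CJ: direction (1/2, -4/3); meets JS at F = (5/6, -1/9)
F = J + t·(S−J) with t = 2/3

t = 2/3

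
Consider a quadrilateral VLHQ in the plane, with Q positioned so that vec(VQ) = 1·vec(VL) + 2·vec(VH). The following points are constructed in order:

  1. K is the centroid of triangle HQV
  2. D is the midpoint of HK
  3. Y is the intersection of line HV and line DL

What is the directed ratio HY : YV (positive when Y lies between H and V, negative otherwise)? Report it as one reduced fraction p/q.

HY:YV = -1/6

Work in coordinates with V = (0, 0), L = (1, 0), H = (0, 1), Q = (1, 2).
1. K is the centroid of triangle HQV ⇒ K = (1/3, 1)
2. D is the midpoint of HK ⇒ D = (1/6, 1)
3. Y is the intersection of line HV and line DL ⇒ Y = (0, 6/5)
Y = H + t·(V−H) with t = -1/5, so HY:YV = t:(1−t) = -1/5:6/5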